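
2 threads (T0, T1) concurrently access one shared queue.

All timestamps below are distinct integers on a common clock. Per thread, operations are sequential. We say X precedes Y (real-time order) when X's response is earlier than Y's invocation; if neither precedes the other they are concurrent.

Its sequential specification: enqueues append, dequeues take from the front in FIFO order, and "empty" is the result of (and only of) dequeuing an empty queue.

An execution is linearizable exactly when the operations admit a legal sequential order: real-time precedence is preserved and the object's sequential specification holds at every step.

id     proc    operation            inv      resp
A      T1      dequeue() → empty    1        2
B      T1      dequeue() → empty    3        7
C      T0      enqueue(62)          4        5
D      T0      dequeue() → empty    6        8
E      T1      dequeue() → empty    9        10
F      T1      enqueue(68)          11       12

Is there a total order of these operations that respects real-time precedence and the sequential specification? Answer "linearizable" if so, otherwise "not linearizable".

not linearizable

cut after 7 events: linearizable; cut after 8 events (D responds, time 8): not linearizable
4 completed operations, 3 real-time-consistent orders — every queue replay fails
sample order A, B, C, D stalls at step 4 — D dequeue() → empty has no legal effect
sample order A, C, B, D stalls at step 3 — B dequeue() → empty has no legal effect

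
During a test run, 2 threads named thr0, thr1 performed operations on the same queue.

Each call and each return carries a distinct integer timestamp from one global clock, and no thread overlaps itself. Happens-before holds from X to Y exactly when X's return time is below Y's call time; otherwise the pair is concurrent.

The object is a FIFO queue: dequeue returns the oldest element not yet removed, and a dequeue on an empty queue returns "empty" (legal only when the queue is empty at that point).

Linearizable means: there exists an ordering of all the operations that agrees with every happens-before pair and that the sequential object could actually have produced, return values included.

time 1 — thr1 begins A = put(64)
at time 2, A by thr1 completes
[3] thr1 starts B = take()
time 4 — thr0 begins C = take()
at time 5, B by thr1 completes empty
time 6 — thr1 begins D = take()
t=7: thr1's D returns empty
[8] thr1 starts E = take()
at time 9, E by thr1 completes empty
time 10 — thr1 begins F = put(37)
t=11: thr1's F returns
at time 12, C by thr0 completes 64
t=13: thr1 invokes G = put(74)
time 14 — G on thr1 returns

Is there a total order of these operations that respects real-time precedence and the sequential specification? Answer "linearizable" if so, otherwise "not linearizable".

linearizable

a witness: A, C, B, D, E, F, G
after step 1 (A put(64)): queue <64>
after step 2 (C take() → 64): queue <>
after step 3 (B take() → empty): queue <>
after step 4 (D take() → empty): queue <>
after step 5 (E take() → empty): queue <>
after step 6 (F put(37)): queue <37>
after step 7 (G put(74)): queue <37,74>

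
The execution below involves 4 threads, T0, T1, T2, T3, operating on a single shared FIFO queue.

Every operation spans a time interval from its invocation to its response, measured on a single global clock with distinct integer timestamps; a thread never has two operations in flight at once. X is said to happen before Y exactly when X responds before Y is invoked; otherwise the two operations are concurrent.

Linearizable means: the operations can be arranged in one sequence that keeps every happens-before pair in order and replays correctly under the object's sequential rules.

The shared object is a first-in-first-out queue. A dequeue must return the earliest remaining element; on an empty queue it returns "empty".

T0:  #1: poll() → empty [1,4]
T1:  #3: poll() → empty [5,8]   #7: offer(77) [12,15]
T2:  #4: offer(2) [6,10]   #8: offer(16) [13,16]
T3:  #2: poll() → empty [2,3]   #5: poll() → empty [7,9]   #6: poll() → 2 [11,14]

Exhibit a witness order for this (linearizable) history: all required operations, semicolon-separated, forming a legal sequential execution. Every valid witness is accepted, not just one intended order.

#1; #2; #3; #5; #4; #6; #7; #8

step 1: #1 poll() → empty — queue <>
step 2: #2 poll() → empty — queue <>
step 3: #3 poll() → empty — queue <>
step 4: #5 poll() → empty — queue <>
step 5: #4 offer(2) — queue <2>
step 6: #6 poll() → 2 — queue <>
step 7: #7 offer(77) — queue <77>
step 8: #8 offer(16) — queue <77,16>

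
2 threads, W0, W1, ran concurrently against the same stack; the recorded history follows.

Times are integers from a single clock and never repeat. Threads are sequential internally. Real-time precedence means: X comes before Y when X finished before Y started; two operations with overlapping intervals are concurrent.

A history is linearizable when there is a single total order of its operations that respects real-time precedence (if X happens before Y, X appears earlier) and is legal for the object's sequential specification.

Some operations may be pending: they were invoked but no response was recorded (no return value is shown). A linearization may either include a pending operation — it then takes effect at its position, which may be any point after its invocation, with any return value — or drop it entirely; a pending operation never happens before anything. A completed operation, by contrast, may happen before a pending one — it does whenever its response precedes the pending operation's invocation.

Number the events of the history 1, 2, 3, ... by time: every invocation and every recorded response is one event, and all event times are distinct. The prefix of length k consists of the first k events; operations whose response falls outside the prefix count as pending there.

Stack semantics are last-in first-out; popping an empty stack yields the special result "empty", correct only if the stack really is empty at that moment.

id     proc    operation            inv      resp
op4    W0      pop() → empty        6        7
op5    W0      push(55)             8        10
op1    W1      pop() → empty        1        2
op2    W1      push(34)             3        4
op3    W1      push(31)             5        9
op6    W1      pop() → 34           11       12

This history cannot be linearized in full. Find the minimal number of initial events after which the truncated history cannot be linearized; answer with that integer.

events 1..6 are linearizable, e.g. via op1, op2:
after step 1 (op1 pop() → empty): stack <>
after step 2 (op2 push(34)): stack <34>
include event 7 — op4 responding at 7 — and every candidate order breaks
completion choices over the 1 pending operation (op3) were checked; none helps
e.g. op1, op2, op4 (pending dropped): illegal at step 3, since op4 pop() → empty cannot apply there

7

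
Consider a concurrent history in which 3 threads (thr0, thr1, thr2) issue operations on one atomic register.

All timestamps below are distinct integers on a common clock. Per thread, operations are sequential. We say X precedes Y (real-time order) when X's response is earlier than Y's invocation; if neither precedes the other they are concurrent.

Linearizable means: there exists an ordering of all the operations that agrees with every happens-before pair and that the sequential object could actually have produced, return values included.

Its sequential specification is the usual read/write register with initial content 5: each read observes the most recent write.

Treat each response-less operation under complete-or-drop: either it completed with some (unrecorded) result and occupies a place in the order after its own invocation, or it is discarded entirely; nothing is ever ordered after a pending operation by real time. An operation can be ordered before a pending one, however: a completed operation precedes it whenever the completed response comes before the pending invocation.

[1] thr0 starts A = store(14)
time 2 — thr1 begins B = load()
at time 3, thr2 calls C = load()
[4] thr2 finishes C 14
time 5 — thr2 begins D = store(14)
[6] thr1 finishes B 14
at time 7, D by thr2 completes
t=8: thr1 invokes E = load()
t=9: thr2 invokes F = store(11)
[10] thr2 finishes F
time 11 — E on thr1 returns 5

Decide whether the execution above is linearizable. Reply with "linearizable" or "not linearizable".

not linearizable

the violation lands at event 11, E's response at time 11: events 1..10 linearize, events 1..11 do not
checked exhaustively: 6 real-time-consistent orders of 5 completed operations, zero legal atomic register replays
no escape via the 1 pending operation (A): every completion choice fails
sample order B, C, D, E, F (pending dropped) stalls at step 1 — B load() → 14 has no legal effect
sample order B, C, D, F, E (pending dropped) stalls at step 1 — B load() → 14 has no legal effect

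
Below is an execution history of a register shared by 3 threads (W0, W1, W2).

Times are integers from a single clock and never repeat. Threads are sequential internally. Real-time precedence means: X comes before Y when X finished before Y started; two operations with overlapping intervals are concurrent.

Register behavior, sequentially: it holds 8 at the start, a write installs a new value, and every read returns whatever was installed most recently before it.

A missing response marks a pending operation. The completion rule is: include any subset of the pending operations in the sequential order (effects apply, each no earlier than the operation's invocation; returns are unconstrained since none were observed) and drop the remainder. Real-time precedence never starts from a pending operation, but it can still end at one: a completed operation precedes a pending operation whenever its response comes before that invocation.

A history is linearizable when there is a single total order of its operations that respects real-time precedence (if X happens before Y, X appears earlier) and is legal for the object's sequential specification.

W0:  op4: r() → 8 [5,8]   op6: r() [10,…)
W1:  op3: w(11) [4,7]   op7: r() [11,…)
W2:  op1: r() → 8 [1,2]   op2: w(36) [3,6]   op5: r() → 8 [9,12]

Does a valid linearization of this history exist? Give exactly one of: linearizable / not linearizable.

prefix check: 1..11 passes, 1..12 fails once op5's time-12 response joins
5 completed operations, 6 real-time-consistent orders — every register replay fails
including or dropping the 2 pending operations (op6, op7) in any combination fails
for example op1, op2, op3, op4, op5 (pending dropped) fails at step 4: op4 r() → 8 is not legal there
for example op1, op2, op4, op3, op5 (pending dropped) fails at step 3: op4 r() → 8 is not legal there

not linearizable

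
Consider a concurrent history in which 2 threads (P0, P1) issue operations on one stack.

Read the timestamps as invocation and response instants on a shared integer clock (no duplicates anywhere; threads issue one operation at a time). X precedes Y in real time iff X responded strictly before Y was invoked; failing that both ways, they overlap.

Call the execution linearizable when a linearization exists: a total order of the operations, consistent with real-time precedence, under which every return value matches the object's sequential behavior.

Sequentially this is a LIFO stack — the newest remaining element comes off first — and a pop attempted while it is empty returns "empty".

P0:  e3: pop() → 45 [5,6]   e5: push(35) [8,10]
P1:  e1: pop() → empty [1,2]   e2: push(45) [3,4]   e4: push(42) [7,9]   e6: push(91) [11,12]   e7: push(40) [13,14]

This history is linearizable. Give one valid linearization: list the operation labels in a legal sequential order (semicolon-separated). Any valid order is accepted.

e1; e2; e3; e4; e5; e6; e7

step 1: e1 pop() → empty — stack <>
step 2: e2 push(45) — stack <45>
step 3: e3 pop() → 45 — stack <>
step 4: e4 push(42) — stack <42>
step 5: e5 push(35) — stack <42,35>
step 6: e6 push(91) — stack <42,35,91>
step 7: e7 push(40) — stack <42,35,91,40>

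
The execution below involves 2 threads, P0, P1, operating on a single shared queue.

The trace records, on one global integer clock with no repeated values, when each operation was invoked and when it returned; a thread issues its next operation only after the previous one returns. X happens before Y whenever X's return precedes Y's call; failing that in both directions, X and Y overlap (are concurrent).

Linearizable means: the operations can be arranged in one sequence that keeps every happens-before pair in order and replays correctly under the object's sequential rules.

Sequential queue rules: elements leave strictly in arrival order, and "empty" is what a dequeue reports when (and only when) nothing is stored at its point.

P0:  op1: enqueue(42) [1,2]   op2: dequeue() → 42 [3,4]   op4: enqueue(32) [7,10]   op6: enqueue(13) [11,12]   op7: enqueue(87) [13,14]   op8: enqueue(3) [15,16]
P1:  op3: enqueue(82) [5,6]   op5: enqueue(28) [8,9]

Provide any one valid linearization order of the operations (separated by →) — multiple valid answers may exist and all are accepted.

after step 1 (op1 enqueue(42)): queue <42>
after step 2 (op2 dequeue() → 42): queue <>
after step 3 (op3 enqueue(82)): queue <82>
after step 4 (op4 enqueue(32)): queue <82,32>
after step 5 (op5 enqueue(28)): queue <82,32,28>
after step 6 (op6 enqueue(13)): queue <82,32,28,13>
after step 7 (op7 enqueue(87)): queue <82,32,28,13,87>
after step 8 (op8 enqueue(3)): queue <82,32,28,13,87,3>

op1 → op2 → op3 → op4 → op5 → op6 → op7 → op8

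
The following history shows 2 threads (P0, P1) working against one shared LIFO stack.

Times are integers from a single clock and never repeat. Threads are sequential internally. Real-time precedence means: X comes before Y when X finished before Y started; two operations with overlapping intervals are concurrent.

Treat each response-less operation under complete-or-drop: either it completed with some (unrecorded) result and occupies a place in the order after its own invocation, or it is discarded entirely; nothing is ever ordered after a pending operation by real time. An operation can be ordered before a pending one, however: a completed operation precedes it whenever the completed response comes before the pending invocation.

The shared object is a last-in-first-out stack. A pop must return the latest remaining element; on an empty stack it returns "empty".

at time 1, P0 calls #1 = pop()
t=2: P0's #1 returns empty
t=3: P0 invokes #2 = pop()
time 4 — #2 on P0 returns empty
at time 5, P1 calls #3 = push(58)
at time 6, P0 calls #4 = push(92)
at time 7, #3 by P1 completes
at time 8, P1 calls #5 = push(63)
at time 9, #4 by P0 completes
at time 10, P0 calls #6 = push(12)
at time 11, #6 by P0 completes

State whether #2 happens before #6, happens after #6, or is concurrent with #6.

before

#2 spans [3,4], #6 spans [10,11]
resp(#2)=4 < inv(#6)=10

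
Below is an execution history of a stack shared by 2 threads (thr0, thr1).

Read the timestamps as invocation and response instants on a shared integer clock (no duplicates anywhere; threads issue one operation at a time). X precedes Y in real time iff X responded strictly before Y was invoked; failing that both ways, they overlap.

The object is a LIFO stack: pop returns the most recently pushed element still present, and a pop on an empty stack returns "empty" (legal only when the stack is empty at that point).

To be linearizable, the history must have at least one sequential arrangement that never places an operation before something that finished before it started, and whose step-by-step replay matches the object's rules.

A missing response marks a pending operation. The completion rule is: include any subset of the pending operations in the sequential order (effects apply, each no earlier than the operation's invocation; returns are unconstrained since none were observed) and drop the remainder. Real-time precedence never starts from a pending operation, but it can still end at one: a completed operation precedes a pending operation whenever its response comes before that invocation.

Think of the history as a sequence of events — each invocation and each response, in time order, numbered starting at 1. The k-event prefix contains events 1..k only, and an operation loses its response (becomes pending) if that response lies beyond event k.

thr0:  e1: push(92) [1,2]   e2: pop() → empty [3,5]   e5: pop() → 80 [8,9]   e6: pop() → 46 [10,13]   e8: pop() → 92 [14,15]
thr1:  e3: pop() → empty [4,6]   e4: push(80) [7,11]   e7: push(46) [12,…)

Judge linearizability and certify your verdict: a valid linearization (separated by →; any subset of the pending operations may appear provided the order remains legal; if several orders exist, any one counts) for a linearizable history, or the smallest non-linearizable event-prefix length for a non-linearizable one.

cut after 5 events: linearizable; cut after 6 events (e3 responds, time 6): not linearizable
real-time-consistent orders of the 3 completed operations: 2 — all fail the stack replay
for example e1, e2, e3 fails at step 2: e2 pop() → empty is not legal there
for example e1, e3, e2 fails at step 2: e3 pop() → empty is not legal there

not linearizable — minimal violating prefix: 6 events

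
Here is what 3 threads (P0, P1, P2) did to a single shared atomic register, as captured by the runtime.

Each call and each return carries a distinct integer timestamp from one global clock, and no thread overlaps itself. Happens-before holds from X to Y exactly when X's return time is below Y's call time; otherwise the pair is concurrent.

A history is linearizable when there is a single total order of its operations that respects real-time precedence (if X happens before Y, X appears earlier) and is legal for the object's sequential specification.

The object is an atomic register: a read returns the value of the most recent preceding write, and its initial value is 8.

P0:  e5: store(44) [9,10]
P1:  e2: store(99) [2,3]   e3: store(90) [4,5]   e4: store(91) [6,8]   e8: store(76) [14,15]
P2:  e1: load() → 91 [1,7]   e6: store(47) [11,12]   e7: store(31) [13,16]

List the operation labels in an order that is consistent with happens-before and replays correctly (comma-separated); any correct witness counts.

e2, e3, e4, e1, e5, e6, e7, e8

after step 1 (e2 store(99)): value 99
after step 2 (e3 store(90)): value 90
after step 3 (e4 store(91)): value 91
after step 4 (e1 load() → 91): value 91
after step 5 (e5 store(44)): value 44
after step 6 (e6 store(47)): value 47
after step 7 (e7 store(31)): value 31
after step 8 (e8 store(76)): value 76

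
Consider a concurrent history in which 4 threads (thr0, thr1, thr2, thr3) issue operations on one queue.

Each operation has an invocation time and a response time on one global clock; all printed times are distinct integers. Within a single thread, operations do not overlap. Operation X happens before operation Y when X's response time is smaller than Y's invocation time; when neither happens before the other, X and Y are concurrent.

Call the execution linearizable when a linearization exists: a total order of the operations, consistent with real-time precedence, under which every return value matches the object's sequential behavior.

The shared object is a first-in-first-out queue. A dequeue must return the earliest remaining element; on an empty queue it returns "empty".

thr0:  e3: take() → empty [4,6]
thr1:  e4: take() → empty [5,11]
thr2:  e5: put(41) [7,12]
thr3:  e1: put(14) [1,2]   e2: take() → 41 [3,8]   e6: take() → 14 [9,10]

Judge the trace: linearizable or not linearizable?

already the first 10 events (up to e6's response at time 10) admit no linearization; the first 9 still do
no legal order exists: 2 real-time-consistent candidates over 4 completed queue operations, all rejected
include/drop combinations of the 2 pending operations (e4, e5) were all tried; none helps
e.g. e1, e2, e3, e6 (pending dropped): illegal at step 2, since e2 take() → 41 cannot apply there
e.g. e1, e3, e2, e6 (pending dropped): illegal at step 2, since e3 take() → empty cannot apply there

not linearizable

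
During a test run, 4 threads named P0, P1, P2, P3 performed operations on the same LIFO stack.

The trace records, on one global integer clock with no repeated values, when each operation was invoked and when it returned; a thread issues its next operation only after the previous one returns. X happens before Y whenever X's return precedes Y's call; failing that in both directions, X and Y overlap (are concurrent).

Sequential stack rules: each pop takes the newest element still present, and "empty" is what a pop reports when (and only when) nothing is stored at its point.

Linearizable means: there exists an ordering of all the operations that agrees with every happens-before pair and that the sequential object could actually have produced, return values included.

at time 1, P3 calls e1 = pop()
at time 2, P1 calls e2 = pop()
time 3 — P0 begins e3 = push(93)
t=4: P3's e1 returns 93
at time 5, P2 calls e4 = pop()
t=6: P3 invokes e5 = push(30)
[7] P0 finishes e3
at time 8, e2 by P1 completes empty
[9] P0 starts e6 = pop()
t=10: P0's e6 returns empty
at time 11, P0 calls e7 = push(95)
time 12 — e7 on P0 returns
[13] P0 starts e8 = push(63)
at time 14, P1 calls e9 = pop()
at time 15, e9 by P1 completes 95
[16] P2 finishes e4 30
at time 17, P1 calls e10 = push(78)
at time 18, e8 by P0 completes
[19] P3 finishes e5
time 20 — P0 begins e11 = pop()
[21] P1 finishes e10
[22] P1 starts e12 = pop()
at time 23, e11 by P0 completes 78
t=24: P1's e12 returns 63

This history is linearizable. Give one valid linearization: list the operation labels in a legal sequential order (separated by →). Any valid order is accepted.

e2 → e3 → e1 → e5 → e4 → e6 → e7 → e9 → e8 → e10 → e11 → e12

1. e2 pop() → empty, leaving stack <>
2. e3 push(93), leaving stack <93>
3. e1 pop() → 93, leaving stack <>
4. e5 push(30), leaving stack <30>
5. e4 pop() → 30, leaving stack <>
6. e6 pop() → empty, leaving stack <>
7. e7 push(95), leaving stack <95>
8. e9 pop() → 95, leaving stack <>
9. e8 push(63), leaving stack <63>
10. e10 push(78), leaving stack <63,78>
11. e11 pop() → 78, leaving stack <63>
12. e12 pop() → 63, leaving stack <>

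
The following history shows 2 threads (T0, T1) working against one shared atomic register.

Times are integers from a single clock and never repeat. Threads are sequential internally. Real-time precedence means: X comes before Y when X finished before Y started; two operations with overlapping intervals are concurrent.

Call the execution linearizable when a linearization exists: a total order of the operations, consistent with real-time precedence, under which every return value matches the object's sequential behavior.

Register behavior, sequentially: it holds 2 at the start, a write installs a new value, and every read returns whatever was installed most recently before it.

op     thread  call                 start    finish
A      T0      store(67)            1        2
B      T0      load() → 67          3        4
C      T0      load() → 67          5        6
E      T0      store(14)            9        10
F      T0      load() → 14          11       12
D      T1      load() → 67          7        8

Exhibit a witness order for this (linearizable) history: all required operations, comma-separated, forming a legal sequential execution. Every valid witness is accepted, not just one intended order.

A, B, C, D, E, F

after step 1 (A store(67)): value 67
after step 2 (B load() → 67): value 67
after step 3 (C load() → 67): value 67
after step 4 (D load() → 67): value 67
after step 5 (E store(14)): value 14
after step 6 (F load() → 14): value 14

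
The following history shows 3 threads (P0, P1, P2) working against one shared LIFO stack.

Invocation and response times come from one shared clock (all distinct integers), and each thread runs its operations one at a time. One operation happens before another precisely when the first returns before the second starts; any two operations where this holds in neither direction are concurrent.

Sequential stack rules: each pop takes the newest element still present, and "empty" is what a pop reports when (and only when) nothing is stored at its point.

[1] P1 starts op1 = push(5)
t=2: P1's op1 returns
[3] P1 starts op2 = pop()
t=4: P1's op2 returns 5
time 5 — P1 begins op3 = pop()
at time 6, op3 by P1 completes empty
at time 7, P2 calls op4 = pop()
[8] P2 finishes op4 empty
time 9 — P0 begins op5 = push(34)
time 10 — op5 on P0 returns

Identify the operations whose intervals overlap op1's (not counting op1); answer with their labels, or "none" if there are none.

overlap test against op1 [1,2]: concurrent iff the interval meets 1..2
op2 [3,4]: after
op3 [5,6]: after
op4 [7,8]: after
op5 [9,10]: after

none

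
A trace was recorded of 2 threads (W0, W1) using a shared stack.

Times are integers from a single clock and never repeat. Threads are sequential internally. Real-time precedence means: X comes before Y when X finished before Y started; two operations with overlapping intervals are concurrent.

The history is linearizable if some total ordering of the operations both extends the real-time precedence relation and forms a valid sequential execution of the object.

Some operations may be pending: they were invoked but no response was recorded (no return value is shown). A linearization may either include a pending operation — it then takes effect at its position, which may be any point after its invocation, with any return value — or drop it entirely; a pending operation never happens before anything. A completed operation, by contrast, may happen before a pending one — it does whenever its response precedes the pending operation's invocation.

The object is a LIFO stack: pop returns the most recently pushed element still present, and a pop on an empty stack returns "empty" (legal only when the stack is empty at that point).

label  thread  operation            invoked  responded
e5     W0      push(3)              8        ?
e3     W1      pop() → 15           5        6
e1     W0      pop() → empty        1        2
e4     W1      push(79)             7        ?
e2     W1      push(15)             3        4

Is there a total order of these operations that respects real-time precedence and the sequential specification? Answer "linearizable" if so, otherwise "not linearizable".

witness order: e1, e2, e3
after step 1 (e1 pop() → empty): stack <>
after step 2 (e2 push(15)): stack <15>
after step 3 (e3 pop() → 15): stack <>

linearizable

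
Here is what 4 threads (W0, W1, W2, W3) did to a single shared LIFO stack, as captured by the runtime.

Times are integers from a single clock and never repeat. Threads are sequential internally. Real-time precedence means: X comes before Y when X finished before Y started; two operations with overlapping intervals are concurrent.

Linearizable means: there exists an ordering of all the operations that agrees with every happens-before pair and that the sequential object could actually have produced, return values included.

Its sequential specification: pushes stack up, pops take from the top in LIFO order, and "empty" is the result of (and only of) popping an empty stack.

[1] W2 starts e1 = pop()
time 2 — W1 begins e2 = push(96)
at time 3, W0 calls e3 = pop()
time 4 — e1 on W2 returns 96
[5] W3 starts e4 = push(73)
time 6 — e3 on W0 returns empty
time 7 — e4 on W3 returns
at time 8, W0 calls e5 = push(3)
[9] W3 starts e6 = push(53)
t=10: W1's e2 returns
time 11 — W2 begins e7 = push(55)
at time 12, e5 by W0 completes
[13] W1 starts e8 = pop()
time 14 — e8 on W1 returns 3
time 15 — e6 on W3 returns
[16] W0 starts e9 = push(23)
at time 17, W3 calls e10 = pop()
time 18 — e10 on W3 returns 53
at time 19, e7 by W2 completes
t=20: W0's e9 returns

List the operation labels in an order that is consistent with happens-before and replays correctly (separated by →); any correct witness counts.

1. e2 push(96), leaving stack <96>
2. e1 pop() → 96, leaving stack <>
3. e3 pop() → empty, leaving stack <>
4. e4 push(73), leaving stack <73>
5. e5 push(3), leaving stack <73,3>
6. e8 pop() → 3, leaving stack <73>
7. e6 push(53), leaving stack <73,53>
8. e10 pop() → 53, leaving stack <73>
9. e7 push(55), leaving stack <73,55>
10. e9 push(23), leaving stack <73,55,23>

e2 → e1 → e3 → e4 → e5 → e8 → e6 → e10 → e7 → e9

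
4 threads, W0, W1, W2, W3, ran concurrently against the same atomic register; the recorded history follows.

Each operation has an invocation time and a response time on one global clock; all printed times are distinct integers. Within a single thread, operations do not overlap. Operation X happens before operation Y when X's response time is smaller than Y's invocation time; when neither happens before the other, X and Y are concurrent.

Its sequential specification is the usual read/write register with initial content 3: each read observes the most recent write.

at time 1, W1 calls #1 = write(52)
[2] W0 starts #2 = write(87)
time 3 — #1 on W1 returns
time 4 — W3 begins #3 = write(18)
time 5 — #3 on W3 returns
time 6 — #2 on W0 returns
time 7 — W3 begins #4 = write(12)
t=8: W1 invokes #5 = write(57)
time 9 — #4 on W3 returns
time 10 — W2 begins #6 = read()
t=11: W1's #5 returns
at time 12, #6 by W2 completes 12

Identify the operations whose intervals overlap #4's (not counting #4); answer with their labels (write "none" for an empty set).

#5

#4 spans [7,9]; an op avoiding the whole window 7..9 is ordered, any other is concurrent
#1 [1,3]: before
#2 [2,6]: before
#3 [4,5]: before
#5 [8,11]: concurrent
#6 [10,12]: after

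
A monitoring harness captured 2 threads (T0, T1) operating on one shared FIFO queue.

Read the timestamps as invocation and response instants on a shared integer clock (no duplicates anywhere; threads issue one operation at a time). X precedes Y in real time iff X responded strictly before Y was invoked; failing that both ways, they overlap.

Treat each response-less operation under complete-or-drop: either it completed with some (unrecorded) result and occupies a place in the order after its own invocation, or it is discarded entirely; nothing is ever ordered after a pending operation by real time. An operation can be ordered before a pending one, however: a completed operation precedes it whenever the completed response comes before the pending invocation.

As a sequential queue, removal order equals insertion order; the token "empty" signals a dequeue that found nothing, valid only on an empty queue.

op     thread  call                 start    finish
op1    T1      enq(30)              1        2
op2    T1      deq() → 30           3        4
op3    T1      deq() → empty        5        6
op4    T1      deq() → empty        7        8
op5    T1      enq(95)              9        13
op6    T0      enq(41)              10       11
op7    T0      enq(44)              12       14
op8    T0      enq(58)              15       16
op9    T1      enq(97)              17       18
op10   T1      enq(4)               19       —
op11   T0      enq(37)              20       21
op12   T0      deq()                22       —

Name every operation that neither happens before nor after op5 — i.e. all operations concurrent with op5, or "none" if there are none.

op5 spans [9,13]; an op avoiding the whole window 9..13 is ordered, any other is concurrent
op1 [1,2]: before
op2 [3,4]: before
op3 [5,6]: before
op4 [7,8]: before
op6 [10,11]: concurrent
op7 [12,14]: concurrent
op8 [15,16]: after
op9 [17,18]: after
op10 [19,…): after
op11 [20,21]: after
op12 [22,…): after

op6, op7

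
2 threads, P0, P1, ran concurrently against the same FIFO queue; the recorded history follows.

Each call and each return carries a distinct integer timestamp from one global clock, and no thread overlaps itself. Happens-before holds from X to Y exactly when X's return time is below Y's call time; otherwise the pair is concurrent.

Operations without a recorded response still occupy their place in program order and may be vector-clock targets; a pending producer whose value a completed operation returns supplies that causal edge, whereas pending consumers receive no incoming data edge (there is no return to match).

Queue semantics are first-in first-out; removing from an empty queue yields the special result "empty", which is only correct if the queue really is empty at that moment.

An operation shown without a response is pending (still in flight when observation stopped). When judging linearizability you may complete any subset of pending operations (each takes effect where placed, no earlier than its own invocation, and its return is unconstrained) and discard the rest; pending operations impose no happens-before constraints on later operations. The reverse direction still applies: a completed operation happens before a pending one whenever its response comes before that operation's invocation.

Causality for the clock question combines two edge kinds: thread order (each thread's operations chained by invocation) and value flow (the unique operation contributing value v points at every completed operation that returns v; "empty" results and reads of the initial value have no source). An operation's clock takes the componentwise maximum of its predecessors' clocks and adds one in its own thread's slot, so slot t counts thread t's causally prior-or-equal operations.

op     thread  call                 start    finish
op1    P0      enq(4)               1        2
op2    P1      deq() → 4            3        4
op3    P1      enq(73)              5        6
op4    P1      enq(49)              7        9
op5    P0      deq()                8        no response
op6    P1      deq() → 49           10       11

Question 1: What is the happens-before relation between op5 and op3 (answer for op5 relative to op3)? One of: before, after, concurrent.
after

op5 spans [8,…), op3 spans [5,6]
resp(op3)=6 < inv(op5)=8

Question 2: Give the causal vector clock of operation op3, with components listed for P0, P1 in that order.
(1, 2)

no predecessors for op1 (invoked 1): P0 increments from zero → (1, 0)
merge at op2 (invoked 3): VC(op1)=(1, 0), own-thread bump on P1 → (1, 1)
merge at op5 (invoked 8): VC(op1)=(1, 0), own-thread bump on P0 → (2, 0)
merge at op3 (invoked 5): VC(op2)=(1, 1), own-thread bump on P1 → (1, 2)
merge at op4 (invoked 7): VC(op3)=(1, 2), own-thread bump on P1 → (1, 3)
merge at op6 (invoked 10): VC(op4)=(1, 3), own-thread bump on P1 → (1, 4)
target: VC(op3) = (1, 2)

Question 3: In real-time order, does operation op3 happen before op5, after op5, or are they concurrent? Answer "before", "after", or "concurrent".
before

op3 spans [5,6], op5 spans [8,…)
resp(op3)=6 < inv(op5)=8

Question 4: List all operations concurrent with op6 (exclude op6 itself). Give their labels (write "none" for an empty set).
op5

overlap test against op6 [10,11]: concurrent iff the interval meets 10..11
op1 [1,2]: before
op2 [3,4]: before
op3 [5,6]: before
op4 [7,9]: before
op5 [8,…): concurrent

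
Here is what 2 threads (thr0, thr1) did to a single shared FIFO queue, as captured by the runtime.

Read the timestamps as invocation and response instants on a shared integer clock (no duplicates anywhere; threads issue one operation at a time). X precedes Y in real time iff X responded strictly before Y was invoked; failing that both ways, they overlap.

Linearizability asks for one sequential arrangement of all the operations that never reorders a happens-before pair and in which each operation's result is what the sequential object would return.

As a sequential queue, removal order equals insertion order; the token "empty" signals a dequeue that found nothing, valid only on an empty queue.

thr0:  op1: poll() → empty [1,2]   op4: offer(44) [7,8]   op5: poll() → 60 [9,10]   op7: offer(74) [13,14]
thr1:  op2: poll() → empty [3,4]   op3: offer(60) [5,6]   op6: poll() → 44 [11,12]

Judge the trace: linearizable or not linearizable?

a witness: op1, op2, op3, op4, op5, op6, op7
step 1: op1 poll() → empty — queue <>
step 2: op2 poll() → empty — queue <>
step 3: op3 offer(60) — queue <60>
step 4: op4 offer(44) — queue <60,44>
step 5: op5 poll() → 60 — queue <44>
step 6: op6 poll() → 44 — queue <>
step 7: op7 offer(74) — queue <74>

linearizable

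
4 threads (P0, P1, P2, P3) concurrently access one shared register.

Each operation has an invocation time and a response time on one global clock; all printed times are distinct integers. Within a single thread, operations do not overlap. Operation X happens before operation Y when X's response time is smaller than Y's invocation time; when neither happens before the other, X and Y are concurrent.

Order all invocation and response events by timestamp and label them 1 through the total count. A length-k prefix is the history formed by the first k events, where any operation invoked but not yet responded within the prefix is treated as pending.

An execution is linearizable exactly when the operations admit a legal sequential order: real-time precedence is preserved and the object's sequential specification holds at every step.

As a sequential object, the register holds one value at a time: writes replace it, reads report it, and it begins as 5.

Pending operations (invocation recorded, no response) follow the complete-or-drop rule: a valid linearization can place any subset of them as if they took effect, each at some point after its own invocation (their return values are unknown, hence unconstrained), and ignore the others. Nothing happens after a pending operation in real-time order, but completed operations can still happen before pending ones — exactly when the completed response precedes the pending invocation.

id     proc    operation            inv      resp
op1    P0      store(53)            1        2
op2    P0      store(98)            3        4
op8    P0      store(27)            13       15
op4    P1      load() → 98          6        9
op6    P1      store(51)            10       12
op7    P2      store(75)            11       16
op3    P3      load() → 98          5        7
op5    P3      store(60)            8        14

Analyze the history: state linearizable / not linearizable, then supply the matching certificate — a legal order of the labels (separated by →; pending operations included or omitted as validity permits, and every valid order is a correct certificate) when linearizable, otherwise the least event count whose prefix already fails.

linearizable — witness: op1 → op2 → op3 → op4 → op5 → op6 → op7 → op8

step 1: op1 store(53) — value 53
step 2: op2 store(98) — value 98
step 3: op3 load() → 98 — value 98
step 4: op4 load() → 98 — value 98
step 5: op5 store(60) — value 60
step 6: op6 store(51) — value 51
step 7: op7 store(75) — value 75
step 8: op8 store(27) — value 27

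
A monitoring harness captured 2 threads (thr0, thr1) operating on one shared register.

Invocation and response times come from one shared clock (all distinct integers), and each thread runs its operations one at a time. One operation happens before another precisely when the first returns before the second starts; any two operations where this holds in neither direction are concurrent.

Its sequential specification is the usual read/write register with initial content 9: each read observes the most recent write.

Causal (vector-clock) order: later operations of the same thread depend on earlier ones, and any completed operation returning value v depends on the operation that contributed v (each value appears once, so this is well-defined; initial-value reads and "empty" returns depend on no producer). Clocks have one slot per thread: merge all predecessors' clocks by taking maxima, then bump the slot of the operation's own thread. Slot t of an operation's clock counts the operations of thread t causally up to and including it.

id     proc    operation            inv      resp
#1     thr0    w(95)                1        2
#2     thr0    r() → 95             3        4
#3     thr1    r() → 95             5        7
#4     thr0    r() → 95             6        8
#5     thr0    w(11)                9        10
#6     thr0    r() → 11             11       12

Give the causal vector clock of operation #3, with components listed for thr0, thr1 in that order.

(1, 1)

VC(#1, invoked at 1): no causal predecessors; +1 on thr0 → (1, 0)
VC(#3, invoked at 5): max of VC(#1)=(1, 0), then +1 on thread thr1 → (1, 1)
VC(#2, invoked at 3): max of VC(#1)=(1, 0), then +1 on thread thr0 → (2, 0)
VC(#4, invoked at 6): max of VC(#1)=(1, 0), VC(#2)=(2, 0), then +1 on thread thr0 → (3, 0)
VC(#5, invoked at 9): max of VC(#4)=(3, 0), then +1 on thread thr0 → (4, 0)
VC(#6, invoked at 11): max of VC(#5)=(4, 0), then +1 on thread thr0 → (5, 0)
target: VC(#3) = (1, 1)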